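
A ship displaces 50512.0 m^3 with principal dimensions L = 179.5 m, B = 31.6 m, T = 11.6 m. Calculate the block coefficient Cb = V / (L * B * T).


Formula: Cb = V / (L * B * T)
Step 1 — L * B * T = 179.5 * 31.6 * 11.6 = 65797.52 m^3
Step 2 — Cb = 50512.0 / 65797.52 ≈ 0.76769 (5 s.f.)

0.76769


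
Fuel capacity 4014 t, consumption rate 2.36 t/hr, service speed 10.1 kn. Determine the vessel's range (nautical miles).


Formula: endurance = fuel / rate; range = endurance * speed
Step 1 — endurance = 4014 / 2.36 = 1700.8475 hours
Step 2 — range = 1700.8475 * 10.1 ≈ 17179 nautical miles (5 s.f.)

17179 NM


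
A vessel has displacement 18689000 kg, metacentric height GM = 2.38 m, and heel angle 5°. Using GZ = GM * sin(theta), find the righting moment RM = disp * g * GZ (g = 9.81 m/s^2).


Formula: GZ = GM * sin(theta); RM = disp * g * GZ
Step 1 — GZ = 2.38 * sin(5°) = 2.38 * 0.087156 = 0.207431 m
Step 2 — RM = 18689000 * 9.81 * 0.207431 ≈ 38030000 N·m (5 s.f.)

38030000 N·m


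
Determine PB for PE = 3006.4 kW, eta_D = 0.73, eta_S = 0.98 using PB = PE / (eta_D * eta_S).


Formula: PB = PE / (eta_D * eta_S)
Step 1 — combined efficiency = eta_D * eta_S = 0.73 * 0.98 = 0.7154
Step 2 — PB = 3006.4 / 0.7154 ≈ 4202.4 kW (5 s.f.)

4202.4 kW


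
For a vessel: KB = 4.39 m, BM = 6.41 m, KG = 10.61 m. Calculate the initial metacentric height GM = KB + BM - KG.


Formula: GM = KB + BM - KG
Step 1 — KM = KB + BM = 4.39 + 6.41 = 10.8 m
Step 2 — GM = KM - KG = 10.8 - 10.61 = 0.19 m

0.19 m


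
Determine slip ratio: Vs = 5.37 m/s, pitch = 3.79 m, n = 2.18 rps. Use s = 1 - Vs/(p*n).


Formula: s = 1 - Vs / (p * n)
Step 1 — p * n = 3.79 * 2.18 = 8.2622
Step 2 — Vs / (p*n) = 5.37 / 8.2622 = 0.649948 (6 d.p.)
Step 3 — s = 1 - 0.649948 = 0.350052

0.350052


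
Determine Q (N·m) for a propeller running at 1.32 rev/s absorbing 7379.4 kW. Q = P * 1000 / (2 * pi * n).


Formula: Q = P_W / (2 * pi * n)
Step 1 — P_W = 7379.4 kW * 1000 = 7379400.0 W
Step 2 — 2 * pi * n = 2 * pi * 1.32 = 8.293805
Step 3 — Q = 7379400.0 / 8.293805 ≈ 889750 N·m (5 s.f.)

889750 N·m


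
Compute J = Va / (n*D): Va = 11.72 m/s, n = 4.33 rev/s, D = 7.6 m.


Formula: J = Va / (n * D)
Step 1 — n * D = 4.33 * 7.6 = 32.908
Step 2 — J = 11.72 / 32.908 ≈ 0.35614 (5 s.f.)

0.35614


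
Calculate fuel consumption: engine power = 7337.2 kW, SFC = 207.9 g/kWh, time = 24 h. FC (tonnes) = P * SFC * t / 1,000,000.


Formula: FC (tonnes) = P * SFC * t / 1,000,000
Step 1 — P * SFC * t = 7337.2 * 207.9 * 24 = 36609693.12 g
Step 2 — FC (tonnes) = 36609693.12 / 1,000,000 ≈ 36.610 tonnes (5 s.f.)

36.610 tonnes


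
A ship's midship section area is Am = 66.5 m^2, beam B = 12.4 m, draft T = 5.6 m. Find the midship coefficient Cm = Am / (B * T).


Formula: Cm = Am / (B * T)
Step 1 — B * T = 12.4 * 5.6 = 69.44 m^2
Step 2 — Cm = 66.5 / 69.44 ≈ 0.95766 (5 s.f.)

0.95766


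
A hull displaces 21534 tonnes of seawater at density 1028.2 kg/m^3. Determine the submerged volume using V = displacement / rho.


Formula: V = mass / rho
Step 1 — convert tonnes to kg: 21534 t * 1000 = 21534000 kg
Step 2 — V = 21534000 / 1028.2 ≈ 20943 m^3 (5 s.f.)

20943 m^3


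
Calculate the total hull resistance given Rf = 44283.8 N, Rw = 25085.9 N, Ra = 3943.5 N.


Formula: Rt = Rf + Rw + Ra
Substituting: Rt = 44283.8 + 25085.9 + 3943.5
Result: Rt = 73313.2 N

73313.2 N


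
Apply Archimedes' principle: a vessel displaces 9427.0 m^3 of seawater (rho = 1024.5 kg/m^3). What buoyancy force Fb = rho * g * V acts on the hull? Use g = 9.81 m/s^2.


Formula: Fb = rho * g * V
Substituting: Fb = 1024.5 * 9.81 * 9427.0
Intermediate: 1024.5 * 9.81 = 10050.345
Result: Fb = 10050.345 * 9427.0 ≈ 94745000 N (5 s.f.)

94745000 N


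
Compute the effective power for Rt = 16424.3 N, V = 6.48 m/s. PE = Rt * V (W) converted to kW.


Formula: PE = Rt * V / 1000 (kW)
Step 1 — PE (W) = 16424.3 * 6.48 = 106429.464 W
Step 2 — PE (kW) = 106429.464 / 1000 ≈ 106.43 kW (5 s.f.)

106.43 kW


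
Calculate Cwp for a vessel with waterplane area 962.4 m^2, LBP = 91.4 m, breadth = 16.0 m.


Formula: Cwp = Aw / (L * B)
Step 1 — L * B = 91.4 * 16.0 = 1462.4 m^2
Step 2 — Cwp = 962.4 / 1462.4 ≈ 0.65810 (5 s.f.)

0.65810


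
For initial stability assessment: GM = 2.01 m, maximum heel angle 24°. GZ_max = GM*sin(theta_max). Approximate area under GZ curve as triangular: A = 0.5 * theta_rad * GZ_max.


Formula: GZ_max = GM * sin(theta); Area = 0.5 * theta_rad * GZ_max
Step 1 — GZ_max = 2.01 * sin(24°) = 2.01 * 0.406737 = 0.817541 m
Step 2 — theta_rad = 24 * pi/180 = 0.418879 rad
Step 3 — Area = 0.5 * 0.418879 * 0.817541 ≈ 0.17123 m·rad (5 s.f.)

0.17123 m·rad


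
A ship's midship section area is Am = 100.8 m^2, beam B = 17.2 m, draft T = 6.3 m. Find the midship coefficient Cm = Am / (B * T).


Formula: Cm = Am / (B * T)
Step 1 — B * T = 17.2 * 6.3 = 108.36 m^2
Step 2 — Cm = 100.8 / 108.36 ≈ 0.93023 (5 s.f.)

0.93023


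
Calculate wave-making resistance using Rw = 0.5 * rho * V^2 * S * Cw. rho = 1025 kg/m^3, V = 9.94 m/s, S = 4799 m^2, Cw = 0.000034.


Formula: Rw = 0.5 * rho * V^2 * S * Cw
Step 1 — V^2 = 9.94^2 = 98.8036
Step 2 — 0.5 * rho * V^2 = 0.5 * 1025 * 98.8036 = 50636.845
Step 3 — Rw = 50636.845 * 4799 * 0.000034 ≈ 8262.2 N (5 s.f.)

8262.2 N


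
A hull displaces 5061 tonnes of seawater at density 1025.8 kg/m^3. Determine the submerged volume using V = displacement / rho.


Formula: V = mass / rho
Step 1 — convert tonnes to kg: 5061 t * 1000 = 5061000 kg
Step 2 — V = 5061000 / 1025.8 ≈ 4933.7 m^3 (5 s.f.)

4933.7 m^3


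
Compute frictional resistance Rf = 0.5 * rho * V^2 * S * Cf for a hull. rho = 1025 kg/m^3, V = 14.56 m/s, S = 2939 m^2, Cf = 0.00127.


Formula: Rf = 0.5 * rho * V^2 * S * Cf
Step 1 — V^2 = 14.56^2 = 211.9936
Step 2 — 0.5 * rho * V^2 = 0.5 * 1025 * 211.9936 = 108646.72
Step 3 — Rf = 108646.72 * 2939 * 0.00127 ≈ 405530 N (5 s.f.)

405530 N


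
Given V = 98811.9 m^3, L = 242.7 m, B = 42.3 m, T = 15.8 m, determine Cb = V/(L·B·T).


Formula: Cb = V / (L * B * T)
Step 1 — L * B * T = 242.7 * 42.3 * 15.8 = 162206.118 m^3
Step 2 — Cb = 98811.9 / 162206.118 ≈ 0.60917 (5 s.f.)

0.60917


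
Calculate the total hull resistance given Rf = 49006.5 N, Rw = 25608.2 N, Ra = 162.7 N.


Formula: Rt = Rf + Rw + Ra
Substituting: Rt = 49006.5 + 25608.2 + 162.7
Result: Rt = 74777.4 N

74777.4 N


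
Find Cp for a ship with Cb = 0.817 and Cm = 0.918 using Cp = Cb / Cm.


Formula: Cp = Cb / Cm
Substituting: Cp = 0.817 / 0.918
Result: Cp ≈ 0.88998 (5 s.f.)

0.88998


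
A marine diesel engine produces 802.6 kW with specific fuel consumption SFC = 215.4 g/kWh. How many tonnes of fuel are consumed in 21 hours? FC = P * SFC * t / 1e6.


Formula: FC (tonnes) = P * SFC * t / 1,000,000
Step 1 — P * SFC * t = 802.6 * 215.4 * 21 = 3630480.84 g
Step 2 — FC (tonnes) = 3630480.84 / 1,000,000 ≈ 3.6305 tonnes (5 s.f.)

3.6305 tonnes


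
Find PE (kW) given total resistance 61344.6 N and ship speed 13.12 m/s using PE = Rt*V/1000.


Formula: PE = Rt * V / 1000 (kW)
Step 1 — PE (W) = 61344.6 * 13.12 = 804841.152 W
Step 2 — PE (kW) = 804841.152 / 1000 ≈ 804.84 kW (5 s.f.)

804.84 kW


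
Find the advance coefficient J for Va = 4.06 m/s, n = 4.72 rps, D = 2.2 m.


Formula: J = Va / (n * D)
Step 1 — n * D = 4.72 * 2.2 = 10.384
Step 2 — J = 4.06 / 10.384 ≈ 0.39099 (5 s.f.)

0.39099


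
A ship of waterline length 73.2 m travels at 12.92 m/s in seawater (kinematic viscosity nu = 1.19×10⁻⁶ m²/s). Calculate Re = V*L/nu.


Formula: Re = V * L / nu
Step 1 — V * L = 12.92 * 73.2 = 945.744 m^2/s
Step 2 — Re = 945.744 / 1.19e-6 = 7.95e+08

7.95e+08


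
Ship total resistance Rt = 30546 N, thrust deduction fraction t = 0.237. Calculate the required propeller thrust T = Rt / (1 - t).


Formula: T = Rt / (1 - t)
Step 1 — (1 - t) = 1 - 0.237 = 0.763
Step 2 — T = 30546 / 0.763 ≈ 40034 N (5 s.f.)

40034 N


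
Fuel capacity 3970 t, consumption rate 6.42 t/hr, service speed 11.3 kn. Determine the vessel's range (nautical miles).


Formula: endurance = fuel / rate; range = endurance * speed
Step 1 — endurance = 3970 / 6.42 = 618.3801 hours
Step 2 — range = 618.3801 * 11.3 ≈ 6987.7 nautical miles (5 s.f.)

6987.7 NM


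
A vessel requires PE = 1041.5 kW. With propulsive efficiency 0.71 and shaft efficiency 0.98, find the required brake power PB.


Formula: PB = PE / (eta_D * eta_S)
Step 1 — combined efficiency = eta_D * eta_S = 0.71 * 0.98 = 0.6958
Step 2 — PB = 1041.5 / 0.6958 ≈ 1496.8 kW (5 s.f.)

1496.8 kW


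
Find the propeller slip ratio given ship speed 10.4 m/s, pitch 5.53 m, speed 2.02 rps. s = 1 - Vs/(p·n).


Formula: s = 1 - Vs / (p * n)
Step 1 — p * n = 5.53 * 2.02 = 11.1706
Step 2 — Vs / (p*n) = 10.4 / 11.1706 = 0.931015 (6 d.p.)
Step 3 — s = 1 - 0.931015 = 0.068985

0.068985


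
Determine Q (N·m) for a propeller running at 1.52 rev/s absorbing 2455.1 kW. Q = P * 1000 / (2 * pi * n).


Formula: Q = P_W / (2 * pi * n)
Step 1 — P_W = 2455.1 kW * 1000 = 2455100.0 W
Step 2 — 2 * pi * n = 2 * pi * 1.52 = 9.550442
Step 3 — Q = 2455100.0 / 9.550442 ≈ 257070 N·m (5 s.f.)

257070 N·m


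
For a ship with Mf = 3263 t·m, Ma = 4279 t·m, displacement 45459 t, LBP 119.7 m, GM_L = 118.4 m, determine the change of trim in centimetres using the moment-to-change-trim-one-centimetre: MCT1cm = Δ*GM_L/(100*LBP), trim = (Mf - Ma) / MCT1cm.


Formula: net trimming moment = Mf - Ma; MCT1cm = Δ*GM_L/(100*LBP); trim = net moment / MCT1cm
Step 1 — net trimming moment = 3263 - 4279 = -1016 t·m
Step 2 — MCT1cm = 45459 * 118.4 / (100 * 119.7) = 449.6529 t·m/cm
Step 3 — trim = -1016 / 449.6529 ≈ -2.2595 cm (5 s.f.)

-2.2595 cm


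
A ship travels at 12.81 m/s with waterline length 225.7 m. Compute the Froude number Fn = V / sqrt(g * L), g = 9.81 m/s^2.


Formula: Fn = V / sqrt(g * L)
Step 1 — g * L = 9.81 * 225.7 = 2214.117
Step 2 — sqrt(g * L) = sqrt(2214.117) = 47.054405
Step 3 — Fn = 12.81 / 47.054405 ≈ 0.27224 (5 s.f.)

0.27224


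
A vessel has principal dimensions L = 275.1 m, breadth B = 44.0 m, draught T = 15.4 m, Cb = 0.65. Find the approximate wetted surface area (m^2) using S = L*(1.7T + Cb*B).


Formula: S = 1.7*L*T + V/T with V = Cb*L*B*T, i.e. S = L * (1.7*T + Cb*B)
Step 1 — 1.7*T = 1.7 * 15.4 = 26.18 m
Step 2 — Cb*B = 0.65 * 44.0 = 28.6 m
Step 3 — 1.7*T + Cb*B = 26.18 + 28.6 = 54.78 m
Step 4 — S = 275.1 * 54.78 ≈ 15070 m^2 (5 s.f.)

15070 m^2


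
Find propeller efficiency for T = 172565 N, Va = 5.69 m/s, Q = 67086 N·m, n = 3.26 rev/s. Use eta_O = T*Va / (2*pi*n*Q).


Formula: eta = T * Va / (2 * pi * n * Q)
Step 1 — numerator = T * Va = 172565 * 5.69 = 981894.85
Step 2 — 2 * pi * n = 2 * pi * 3.26 = 20.483184
Step 3 — denominator = 20.483184 * 67086 = 1374134.88
Step 4 — eta = 981894.85 / 1374134.88 ≈ 0.71455 (5 s.f.)

0.71455


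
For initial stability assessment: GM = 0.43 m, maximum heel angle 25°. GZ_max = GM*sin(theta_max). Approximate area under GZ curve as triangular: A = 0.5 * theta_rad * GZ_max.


Formula: GZ_max = GM * sin(theta); Area = 0.5 * theta_rad * GZ_max
Step 1 — GZ_max = 0.43 * sin(25°) = 0.43 * 0.422618 = 0.181726 m
Step 2 — theta_rad = 25 * pi/180 = 0.436332 rad
Step 3 — Area = 0.5 * 0.436332 * 0.181726 ≈ 0.039646 m·rad (5 s.f.)

0.039646 m·rad


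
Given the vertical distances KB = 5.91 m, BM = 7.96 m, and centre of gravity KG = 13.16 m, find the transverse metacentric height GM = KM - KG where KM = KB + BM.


Formula: GM = KB + BM - KG
Step 1 — KM = KB + BM = 5.91 + 7.96 = 13.87 m
Step 2 — GM = KM - KG = 13.87 - 13.16 = 0.71 m

0.71 m


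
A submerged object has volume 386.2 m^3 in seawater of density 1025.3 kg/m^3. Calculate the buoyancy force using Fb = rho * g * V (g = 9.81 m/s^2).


Formula: Fb = rho * g * V
Substituting: Fb = 1025.3 * 9.81 * 386.2
Intermediate: 1025.3 * 9.81 = 10058.193
Result: Fb = 10058.193 * 386.2 ≈ 3884500 N (5 s.f.)

3884500 N


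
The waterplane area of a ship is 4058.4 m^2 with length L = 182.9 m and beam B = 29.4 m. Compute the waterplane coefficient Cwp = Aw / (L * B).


Formula: Cwp = Aw / (L * B)
Step 1 — L * B = 182.9 * 29.4 = 5377.26 m^2
Step 2 — Cwp = 4058.4 / 5377.26 ≈ 0.75473 (5 s.f.)

0.75473


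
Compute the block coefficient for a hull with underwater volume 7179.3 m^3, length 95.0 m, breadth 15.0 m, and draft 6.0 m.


Formula: Cb = V / (L * B * T)
Step 1 — L * B * T = 95.0 * 15.0 * 6.0 = 8550.0 m^3
Step 2 — Cb = 7179.3 / 8550.0 ≈ 0.83968 (5 s.f.)

0.83968


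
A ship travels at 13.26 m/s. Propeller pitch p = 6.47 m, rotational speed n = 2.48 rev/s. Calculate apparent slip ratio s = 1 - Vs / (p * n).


Formula: s = 1 - Vs / (p * n)
Step 1 — p * n = 6.47 * 2.48 = 16.0456
Step 2 — Vs / (p*n) = 13.26 / 16.0456 = 0.826395 (6 d.p.)
Step 3 — s = 1 - 0.826395 = 0.173605

0.173605


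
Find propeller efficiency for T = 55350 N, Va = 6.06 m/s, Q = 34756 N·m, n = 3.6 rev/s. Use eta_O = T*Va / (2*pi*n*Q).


Formula: eta = T * Va / (2 * pi * n * Q)
Step 1 — numerator = T * Va = 55350 * 6.06 = 335421.0
Step 2 — 2 * pi * n = 2 * pi * 3.6 = 22.619467
Step 3 — denominator = 22.619467 * 34756 = 786162.2
Step 4 — eta = 335421.0 / 786162.2 ≈ 0.42666 (5 s.f.)

0.42666


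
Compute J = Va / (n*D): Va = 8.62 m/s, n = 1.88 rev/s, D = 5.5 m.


Formula: J = Va / (n * D)
Step 1 — n * D = 1.88 * 5.5 = 10.34
Step 2 — J = 8.62 / 10.34 ≈ 0.83366 (5 s.f.)

0.83366


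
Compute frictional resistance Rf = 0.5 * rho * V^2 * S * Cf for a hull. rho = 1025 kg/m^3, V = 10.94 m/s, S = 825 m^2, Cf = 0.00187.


Formula: Rf = 0.5 * rho * V^2 * S * Cf
Step 1 — V^2 = 10.94^2 = 119.6836
Step 2 — 0.5 * rho * V^2 = 0.5 * 1025 * 119.6836 = 61337.845
Step 3 — Rf = 61337.845 * 825 * 0.00187 ≈ 94629 N (5 s.f.)

94629 N


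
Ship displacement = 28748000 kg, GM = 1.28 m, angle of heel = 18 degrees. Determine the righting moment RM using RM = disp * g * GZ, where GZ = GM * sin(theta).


Formula: GZ = GM * sin(theta); RM = disp * g * GZ
Step 1 — GZ = 1.28 * sin(18°) = 1.28 * 0.309017 = 0.395542 m
Step 2 — RM = 28748000 * 9.81 * 0.395542 ≈ 111550000 N·m (5 s.f.)

111550000 N·m


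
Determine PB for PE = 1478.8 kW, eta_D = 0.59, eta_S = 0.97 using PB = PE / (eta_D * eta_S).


Formula: PB = PE / (eta_D * eta_S)
Step 1 — combined efficiency = eta_D * eta_S = 0.59 * 0.97 = 0.5723
Step 2 — PB = 1478.8 / 0.5723 ≈ 2584.0 kW (5 s.f.)

2584.0 kW


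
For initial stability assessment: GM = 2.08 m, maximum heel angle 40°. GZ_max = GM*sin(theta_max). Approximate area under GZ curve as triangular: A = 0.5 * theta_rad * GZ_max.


Formula: GZ_max = GM * sin(theta); Area = 0.5 * theta_rad * GZ_max
Step 1 — GZ_max = 2.08 * sin(40°) = 2.08 * 0.642788 = 1.336999 m
Step 2 — theta_rad = 40 * pi/180 = 0.698132 rad
Step 3 — Area = 0.5 * 0.698132 * 1.336999 ≈ 0.46670 m·rad (5 s.f.)

0.46670 m·rad


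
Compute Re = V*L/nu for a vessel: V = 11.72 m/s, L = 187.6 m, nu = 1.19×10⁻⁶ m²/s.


Formula: Re = V * L / nu
Step 1 — V * L = 11.72 * 187.6 = 2198.672 m^2/s
Step 2 — Re = 2198.672 / 1.19e-6 = 1.85e+09

1.85e+09


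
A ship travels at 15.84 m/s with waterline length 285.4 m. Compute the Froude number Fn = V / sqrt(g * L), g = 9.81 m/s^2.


Formula: Fn = V / sqrt(g * L)
Step 1 — g * L = 9.81 * 285.4 = 2799.774
Step 2 — sqrt(g * L) = sqrt(2799.774) = 52.912891
Step 3 — Fn = 15.84 / 52.912891 ≈ 0.29936 (5 s.f.)

0.29936


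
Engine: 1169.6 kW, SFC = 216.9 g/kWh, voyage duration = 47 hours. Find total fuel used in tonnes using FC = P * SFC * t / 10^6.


Formula: FC (tonnes) = P * SFC * t / 1,000,000
Step 1 — P * SFC * t = 1169.6 * 216.9 * 47 = 11923253.28 g
Step 2 — FC (tonnes) = 11923253.28 / 1,000,000 ≈ 11.923 tonnes (5 s.f.)

11.923 tonnes


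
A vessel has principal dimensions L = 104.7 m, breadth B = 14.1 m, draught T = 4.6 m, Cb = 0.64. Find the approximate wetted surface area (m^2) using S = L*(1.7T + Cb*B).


Formula: S = 1.7*L*T + V/T with V = Cb*L*B*T, i.e. S = L * (1.7*T + Cb*B)
Step 1 — 1.7*T = 1.7 * 4.6 = 7.82 m
Step 2 — Cb*B = 0.64 * 14.1 = 9.024 m
Step 3 — 1.7*T + Cb*B = 7.82 + 9.024 = 16.844 m
Step 4 — S = 104.7 * 16.844 ≈ 1763.6 m^2 (5 s.f.)

1763.6 m^2


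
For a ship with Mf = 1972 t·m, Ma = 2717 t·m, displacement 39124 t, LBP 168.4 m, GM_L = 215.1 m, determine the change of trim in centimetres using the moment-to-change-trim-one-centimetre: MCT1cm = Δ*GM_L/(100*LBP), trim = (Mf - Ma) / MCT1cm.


Formula: net trimming moment = Mf - Ma; MCT1cm = Δ*GM_L/(100*LBP); trim = net moment / MCT1cm
Step 1 — net trimming moment = 1972 - 2717 = -745 t·m
Step 2 — MCT1cm = 39124 * 215.1 / (100 * 168.4) = 499.7371 t·m/cm
Step 3 — trim = -745 / 499.7371 ≈ -1.4908 cm (5 s.f.)

-1.4908 cm


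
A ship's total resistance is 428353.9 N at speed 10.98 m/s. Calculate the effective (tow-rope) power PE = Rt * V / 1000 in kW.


Formula: PE = Rt * V / 1000 (kW)
Step 1 — PE (W) = 428353.9 * 10.98 = 4703325.822 W
Step 2 — PE (kW) = 4703325.822 / 1000 ≈ 4703.3 kW (5 s.f.)

4703.3 kW


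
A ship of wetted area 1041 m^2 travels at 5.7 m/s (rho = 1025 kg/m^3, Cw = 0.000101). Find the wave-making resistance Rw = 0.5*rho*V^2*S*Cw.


Formula: Rw = 0.5 * rho * V^2 * S * Cw
Step 1 — V^2 = 5.7^2 = 32.49
Step 2 — 0.5 * rho * V^2 = 0.5 * 1025 * 32.49 = 16651.125
Step 3 — Rw = 16651.125 * 1041 * 0.000101 ≈ 1750.7 N (5 s.f.)

1750.7 N


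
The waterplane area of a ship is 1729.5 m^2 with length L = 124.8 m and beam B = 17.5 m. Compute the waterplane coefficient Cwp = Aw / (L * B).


Formula: Cwp = Aw / (L * B)
Step 1 — L * B = 124.8 * 17.5 = 2184.0 m^2
Step 2 — Cwp = 1729.5 / 2184.0 ≈ 0.79190 (5 s.f.)

0.79190


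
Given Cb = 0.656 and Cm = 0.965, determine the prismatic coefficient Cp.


Formula: Cp = Cb / Cm
Substituting: Cp = 0.656 / 0.965
Result: Cp ≈ 0.67979 (5 s.f.)

0.67979


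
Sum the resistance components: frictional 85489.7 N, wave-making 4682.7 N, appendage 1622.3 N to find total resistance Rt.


Formula: Rt = Rf + Rw + Ra
Substituting: Rt = 85489.7 + 4682.7 + 1622.3
Result: Rt = 91794.7 N

91794.7 N


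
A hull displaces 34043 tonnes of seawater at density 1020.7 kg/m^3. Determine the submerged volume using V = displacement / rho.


Formula: V = mass / rho
Step 1 — convert tonnes to kg: 34043 t * 1000 = 34043000 kg
Step 2 — V = 34043000 / 1020.7 ≈ 33353 m^3 (5 s.f.)

33353 m^3


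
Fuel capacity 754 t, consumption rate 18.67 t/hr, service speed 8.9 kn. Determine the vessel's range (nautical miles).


Formula: endurance = fuel / rate; range = endurance * speed
Step 1 — endurance = 754 / 18.67 = 40.3856 hours
Step 2 — range = 40.3856 * 8.9 ≈ 359.43 nautical miles (5 s.f.)

359.43 NM


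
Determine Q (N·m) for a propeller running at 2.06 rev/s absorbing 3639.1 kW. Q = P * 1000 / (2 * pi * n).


Formula: Q = P_W / (2 * pi * n)
Step 1 — P_W = 3639.1 kW * 1000 = 3639100.0 W
Step 2 — 2 * pi * n = 2 * pi * 2.06 = 12.943362
Step 3 — Q = 3639100.0 / 12.943362 ≈ 281160 N·m (5 s.f.)

281160 N·m


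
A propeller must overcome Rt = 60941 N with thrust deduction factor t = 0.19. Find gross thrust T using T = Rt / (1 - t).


Formula: T = Rt / (1 - t)
Step 1 — (1 - t) = 1 - 0.19 = 0.81
Step 2 — T = 60941 / 0.81 ≈ 75236 N (5 s.f.)

75236 N


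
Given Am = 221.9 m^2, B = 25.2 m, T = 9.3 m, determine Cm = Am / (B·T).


Formula: Cm = Am / (B * T)
Step 1 — B * T = 25.2 * 9.3 = 234.36 m^2
Step 2 — Cm = 221.9 / 234.36 ≈ 0.94683 (5 s.f.)

0.94683


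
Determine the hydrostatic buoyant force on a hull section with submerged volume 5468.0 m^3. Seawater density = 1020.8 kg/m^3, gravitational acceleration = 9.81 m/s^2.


Formula: Fb = rho * g * V
Substituting: Fb = 1020.8 * 9.81 * 5468.0
Intermediate: 1020.8 * 9.81 = 10014.048
Result: Fb = 10014.048 * 5468.0 ≈ 54757000 N (5 s.f.)

54757000 N


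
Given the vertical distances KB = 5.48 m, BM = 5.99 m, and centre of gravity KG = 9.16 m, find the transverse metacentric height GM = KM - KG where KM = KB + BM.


Formula: GM = KB + BM - KG
Step 1 — KM = KB + BM = 5.48 + 5.99 = 11.47 m
Step 2 — GM = KM - KG = 11.47 - 9.16 = 2.31 m

2.31 m


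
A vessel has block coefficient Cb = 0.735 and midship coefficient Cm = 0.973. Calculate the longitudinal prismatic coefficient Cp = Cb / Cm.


Formula: Cp = Cb / Cm
Substituting: Cp = 0.735 / 0.973
Result: Cp ≈ 0.75540 (5 s.f.)

0.75540


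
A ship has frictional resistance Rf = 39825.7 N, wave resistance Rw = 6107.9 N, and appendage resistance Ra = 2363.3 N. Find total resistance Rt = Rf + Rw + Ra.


Formula: Rt = Rf + Rw + Ra
Substituting: Rt = 39825.7 + 6107.9 + 2363.3
Result: Rt = 48296.9 N

48296.9 N


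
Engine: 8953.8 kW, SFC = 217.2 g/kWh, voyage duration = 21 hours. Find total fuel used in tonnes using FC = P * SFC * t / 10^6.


Formula: FC (tonnes) = P * SFC * t / 1,000,000
Step 1 — P * SFC * t = 8953.8 * 217.2 * 21 = 40840072.56 g
Step 2 — FC (tonnes) = 40840072.56 / 1,000,000 ≈ 40.840 tonnes (5 s.f.)

40.840 tonnes


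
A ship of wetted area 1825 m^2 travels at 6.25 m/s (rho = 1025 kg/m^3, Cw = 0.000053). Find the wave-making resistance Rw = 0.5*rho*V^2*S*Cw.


Formula: Rw = 0.5 * rho * V^2 * S * Cw
Step 1 — V^2 = 6.25^2 = 39.0625
Step 2 — 0.5 * rho * V^2 = 0.5 * 1025 * 39.0625 = 20019.53125
Step 3 — Rw = 20019.53125 * 1825 * 0.000053 ≈ 1936.4 N (5 s.f.)

1936.4 N


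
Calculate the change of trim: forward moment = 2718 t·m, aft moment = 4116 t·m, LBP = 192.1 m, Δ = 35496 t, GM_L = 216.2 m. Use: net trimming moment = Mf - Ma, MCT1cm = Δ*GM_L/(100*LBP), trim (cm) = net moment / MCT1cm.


Formula: net trimming moment = Mf - Ma; MCT1cm = Δ*GM_L/(100*LBP); trim = net moment / MCT1cm
Step 1 — net trimming moment = 2718 - 4116 = -1398 t·m
Step 2 — MCT1cm = 35496 * 216.2 / (100 * 192.1) = 399.4917 t·m/cm
Step 3 — trim = -1398 / 399.4917 ≈ -3.4994 cm (5 s.f.)

-3.4994 cm


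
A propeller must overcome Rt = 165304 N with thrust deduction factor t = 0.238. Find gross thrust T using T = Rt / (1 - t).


Formula: T = Rt / (1 - t)
Step 1 — (1 - t) = 1 - 0.238 = 0.762
Step 2 — T = 165304 / 0.762 ≈ 216930 N (5 s.f.)

216930 N


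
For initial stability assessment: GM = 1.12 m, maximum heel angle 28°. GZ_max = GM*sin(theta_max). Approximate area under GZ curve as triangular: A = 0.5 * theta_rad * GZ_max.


Formula: GZ_max = GM * sin(theta); Area = 0.5 * theta_rad * GZ_max
Step 1 — GZ_max = 1.12 * sin(28°) = 1.12 * 0.469472 = 0.525809 m
Step 2 — theta_rad = 28 * pi/180 = 0.488692 rad
Step 3 — Area = 0.5 * 0.488692 * 0.525809 ≈ 0.12848 m·rad (5 s.f.)

0.12848 m·rad


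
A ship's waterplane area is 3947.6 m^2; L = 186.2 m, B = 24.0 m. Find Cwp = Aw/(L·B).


Formula: Cwp = Aw / (L * B)
Step 1 — L * B = 186.2 * 24.0 = 4468.8 m^2
Step 2 — Cwp = 3947.6 / 4468.8 ≈ 0.88337 (5 s.f.)

0.88337


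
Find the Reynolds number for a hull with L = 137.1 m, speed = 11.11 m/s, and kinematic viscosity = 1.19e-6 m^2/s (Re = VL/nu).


Formula: Re = V * L / nu
Step 1 — V * L = 11.11 * 137.1 = 1523.181 m^2/s
Step 2 — Re = 1523.181 / 1.19e-6 = 1.28e+09

1.28e+09


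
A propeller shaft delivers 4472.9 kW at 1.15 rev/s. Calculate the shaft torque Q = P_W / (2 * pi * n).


Formula: Q = P_W / (2 * pi * n)
Step 1 — P_W = 4472.9 kW * 1000 = 4472900.0 W
Step 2 — 2 * pi * n = 2 * pi * 1.15 = 7.225663
Step 3 — Q = 4472900.0 / 7.225663 ≈ 619030 N·m (5 s.f.)

619030 N·m


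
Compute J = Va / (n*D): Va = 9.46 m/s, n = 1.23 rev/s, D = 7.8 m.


Formula: J = Va / (n * D)
Step 1 — n * D = 1.23 * 7.8 = 9.594
Step 2 — J = 9.46 / 9.594 ≈ 0.98603 (5 s.f.)

0.98603


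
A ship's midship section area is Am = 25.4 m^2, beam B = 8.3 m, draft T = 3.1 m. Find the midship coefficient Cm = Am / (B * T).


Formula: Cm = Am / (B * T)
Step 1 — B * T = 8.3 * 3.1 = 25.73 m^2
Step 2 — Cm = 25.4 / 25.73 ≈ 0.98717 (5 s.f.)

0.98717


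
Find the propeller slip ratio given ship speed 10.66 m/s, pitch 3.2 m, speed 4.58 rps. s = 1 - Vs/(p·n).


Formula: s = 1 - Vs / (p * n)
Step 1 — p * n = 3.2 * 4.58 = 14.656
Step 2 — Vs / (p*n) = 10.66 / 14.656 = 0.727347 (6 d.p.)
Step 3 — s = 1 - 0.727347 = 0.272653

0.272653


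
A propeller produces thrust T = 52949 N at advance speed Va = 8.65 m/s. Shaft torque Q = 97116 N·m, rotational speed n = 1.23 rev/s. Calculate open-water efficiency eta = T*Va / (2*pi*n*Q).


Formula: eta = T * Va / (2 * pi * n * Q)
Step 1 — numerator = T * Va = 52949 * 8.65 = 458008.85
Step 2 — 2 * pi * n = 2 * pi * 1.23 = 7.728318
Step 3 — denominator = 7.728318 * 97116 = 750543.33
Step 4 — eta = 458008.85 / 750543.33 ≈ 0.61024 (5 s.f.)

0.61024


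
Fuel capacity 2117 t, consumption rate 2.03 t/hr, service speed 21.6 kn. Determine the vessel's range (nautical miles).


Formula: endurance = fuel / rate; range = endurance * speed
Step 1 — endurance = 2117 / 2.03 = 1042.8571 hours
Step 2 — range = 1042.8571 * 21.6 ≈ 22526 nautical miles (5 s.f.)

22526 NM


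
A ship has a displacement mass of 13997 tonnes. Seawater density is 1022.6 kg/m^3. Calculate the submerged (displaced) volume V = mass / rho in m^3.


Formula: V = mass / rho
Step 1 — convert tonnes to kg: 13997 t * 1000 = 13997000 kg
Step 2 — V = 13997000 / 1022.6 ≈ 13688 m^3 (5 s.f.)

13688 m^3


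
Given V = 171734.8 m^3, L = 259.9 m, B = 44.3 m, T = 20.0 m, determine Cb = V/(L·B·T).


Formula: Cb = V / (L * B * T)
Step 1 — L * B * T = 259.9 * 44.3 * 20.0 = 230271.4 m^3
Step 2 — Cb = 171734.8 / 230271.4 ≈ 0.74579 (5 s.f.)

0.74579


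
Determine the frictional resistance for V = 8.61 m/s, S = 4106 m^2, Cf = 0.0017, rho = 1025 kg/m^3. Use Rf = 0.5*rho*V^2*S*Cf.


Formula: Rf = 0.5 * rho * V^2 * S * Cf
Step 1 — V^2 = 8.61^2 = 74.1321
Step 2 — 0.5 * rho * V^2 = 0.5 * 1025 * 74.1321 = 37992.70125
Step 3 — Rf = 37992.70125 * 4106 * 0.0017 ≈ 265200 N (5 s.f.)

265200 N


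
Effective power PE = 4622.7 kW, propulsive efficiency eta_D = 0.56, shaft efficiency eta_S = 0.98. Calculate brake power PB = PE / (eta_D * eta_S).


Formula: PB = PE / (eta_D * eta_S)
Step 1 — combined efficiency = eta_D * eta_S = 0.56 * 0.98 = 0.5488
Step 2 — PB = 4622.7 / 0.5488 ≈ 8423.3 kW (5 s.f.)

8423.3 kW


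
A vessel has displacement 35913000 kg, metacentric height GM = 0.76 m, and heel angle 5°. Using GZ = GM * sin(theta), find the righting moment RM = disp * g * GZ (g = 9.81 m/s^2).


Formula: GZ = GM * sin(theta); RM = disp * g * GZ
Step 1 — GZ = 0.76 * sin(5°) = 0.76 * 0.087156 = 0.066239 m
Step 2 — RM = 35913000 * 9.81 * 0.066239 ≈ 23336000 N·m (5 s.f.)

23336000 N·m


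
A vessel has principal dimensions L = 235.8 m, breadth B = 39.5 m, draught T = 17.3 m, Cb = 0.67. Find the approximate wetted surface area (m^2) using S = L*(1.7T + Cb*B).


Formula: S = 1.7*L*T + V/T with V = Cb*L*B*T, i.e. S = L * (1.7*T + Cb*B)
Step 1 — 1.7*T = 1.7 * 17.3 = 29.41 m
Step 2 — Cb*B = 0.67 * 39.5 = 26.465 m
Step 3 — 1.7*T + Cb*B = 29.41 + 26.465 = 55.875 m
Step 4 — S = 235.8 * 55.875 ≈ 13175 m^2 (5 s.f.)

13175 m^2


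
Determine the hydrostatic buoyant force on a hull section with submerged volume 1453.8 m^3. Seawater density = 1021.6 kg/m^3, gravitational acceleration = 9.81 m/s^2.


Formula: Fb = rho * g * V
Substituting: Fb = 1021.6 * 9.81 * 1453.8
Intermediate: 1021.6 * 9.81 = 10021.896
Result: Fb = 10021.896 * 1453.8 ≈ 14570000 N (5 s.f.)

14570000 N


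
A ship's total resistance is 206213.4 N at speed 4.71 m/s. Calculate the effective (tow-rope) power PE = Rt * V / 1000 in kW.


Formula: PE = Rt * V / 1000 (kW)
Step 1 — PE (W) = 206213.4 * 4.71 = 971265.114 W
Step 2 — PE (kW) = 971265.114 / 1000 ≈ 971.27 kW (5 s.f.)

971.27 kW


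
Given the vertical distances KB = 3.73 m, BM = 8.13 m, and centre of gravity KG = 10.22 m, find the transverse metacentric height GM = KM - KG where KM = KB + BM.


Formula: GM = KB + BM - KG
Step 1 — KM = KB + BM = 3.73 + 8.13 = 11.86 m
Step 2 — GM = KM - KG = 11.86 - 10.22 = 1.64 m

1.64 m


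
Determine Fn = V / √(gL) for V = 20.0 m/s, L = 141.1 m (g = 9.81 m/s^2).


Formula: Fn = V / sqrt(g * L)
Step 1 — g * L = 9.81 * 141.1 = 1384.191
Step 2 — sqrt(g * L) = sqrt(1384.191) = 37.204717
Step 3 — Fn = 20.0 / 37.204717 ≈ 0.53757 (5 s.f.)

0.53757


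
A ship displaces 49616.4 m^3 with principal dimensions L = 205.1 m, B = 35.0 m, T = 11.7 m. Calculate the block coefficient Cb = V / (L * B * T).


Formula: Cb = V / (L * B * T)
Step 1 — L * B * T = 205.1 * 35.0 * 11.7 = 83988.45 m^3
Step 2 — Cb = 49616.4 / 83988.45 ≈ 0.59075 (5 s.f.)

0.59075


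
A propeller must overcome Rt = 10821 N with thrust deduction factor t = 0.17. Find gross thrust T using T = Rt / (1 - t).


Formula: T = Rt / (1 - t)
Step 1 — (1 - t) = 1 - 0.17 = 0.83
Step 2 — T = 10821 / 0.83 ≈ 13037 N (5 s.f.)

13037 N


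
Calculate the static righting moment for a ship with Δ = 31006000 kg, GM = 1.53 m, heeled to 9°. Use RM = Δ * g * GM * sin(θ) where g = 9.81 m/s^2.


Formula: GZ = GM * sin(theta); RM = disp * g * GZ
Step 1 — GZ = 1.53 * sin(9°) = 1.53 * 0.156434 = 0.239344 m
Step 2 — RM = 31006000 * 9.81 * 0.239344 ≈ 72801000 N·m (5 s.f.)

72801000 N·m


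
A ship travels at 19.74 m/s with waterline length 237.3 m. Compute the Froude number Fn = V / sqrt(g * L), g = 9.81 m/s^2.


Formula: Fn = V / sqrt(g * L)
Step 1 — g * L = 9.81 * 237.3 = 2327.913
Step 2 — sqrt(g * L) = sqrt(2327.913) = 48.248451
Step 3 — Fn = 19.74 / 48.248451 ≈ 0.40913 (5 s.f.)

0.40913


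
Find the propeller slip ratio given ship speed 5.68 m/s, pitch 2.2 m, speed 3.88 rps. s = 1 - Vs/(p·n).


Formula: s = 1 - Vs / (p * n)
Step 1 — p * n = 2.2 * 3.88 = 8.536
Step 2 — Vs / (p*n) = 5.68 / 8.536 = 0.665417 (6 d.p.)
Step 3 — s = 1 - 0.665417 = 0.334583

0.334583


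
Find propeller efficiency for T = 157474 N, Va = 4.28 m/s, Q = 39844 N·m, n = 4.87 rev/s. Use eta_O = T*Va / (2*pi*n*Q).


Formula: eta = T * Va / (2 * pi * n * Q)
Step 1 — numerator = T * Va = 157474 * 4.28 = 673988.72
Step 2 — 2 * pi * n = 2 * pi * 4.87 = 30.599112
Step 3 — denominator = 30.599112 * 39844 = 1219191.02
Step 4 — eta = 673988.72 / 1219191.02 ≈ 0.55282 (5 s.f.)

0.55282


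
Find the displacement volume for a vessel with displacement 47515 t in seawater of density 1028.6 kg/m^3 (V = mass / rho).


Formula: V = mass / rho
Step 1 — convert tonnes to kg: 47515 t * 1000 = 47515000 kg
Step 2 — V = 47515000 / 1028.6 ≈ 46194 m^3 (5 s.f.)

46194 m^3


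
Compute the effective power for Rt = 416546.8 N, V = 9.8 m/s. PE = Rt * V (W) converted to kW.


Formula: PE = Rt * V / 1000 (kW)
Step 1 — PE (W) = 416546.8 * 9.8 = 4082158.64 W
Step 2 — PE (kW) = 4082158.64 / 1000 ≈ 4082.2 kW (5 s.f.)

4082.2 kW


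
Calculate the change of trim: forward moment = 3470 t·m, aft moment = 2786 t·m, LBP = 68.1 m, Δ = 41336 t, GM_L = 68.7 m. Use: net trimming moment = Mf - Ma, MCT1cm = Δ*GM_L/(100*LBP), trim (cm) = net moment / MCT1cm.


Formula: net trimming moment = Mf - Ma; MCT1cm = Δ*GM_L/(100*LBP); trim = net moment / MCT1cm
Step 1 — net trimming moment = 3470 - 2786 = 684 t·m
Step 2 — MCT1cm = 41336 * 68.7 / (100 * 68.1) = 417.0019 t·m/cm
Step 3 — trim = 684 / 417.0019 ≈ 1.6403 cm (5 s.f.)

1.6403 cm


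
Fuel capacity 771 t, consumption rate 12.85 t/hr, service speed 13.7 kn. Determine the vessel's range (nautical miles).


Formula: endurance = fuel / rate; range = endurance * speed
Step 1 — endurance = 771 / 12.85 = 60.0 hours
Step 2 — range = 60.0 * 13.7 ≈ 822.00 nautical miles (5 s.f.)

822.00 NM


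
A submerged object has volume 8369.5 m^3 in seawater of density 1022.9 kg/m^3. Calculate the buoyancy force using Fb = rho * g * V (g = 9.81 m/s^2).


Formula: Fb = rho * g * V
Substituting: Fb = 1022.9 * 9.81 * 8369.5
Intermediate: 1022.9 * 9.81 = 10034.649
Result: Fb = 10034.649 * 8369.5 ≈ 83985000 N (5 s.f.)

83985000 N


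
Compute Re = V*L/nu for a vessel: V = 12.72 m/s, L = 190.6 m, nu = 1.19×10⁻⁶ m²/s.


Formula: Re = V * L / nu
Step 1 — V * L = 12.72 * 190.6 = 2424.432 m^2/s
Step 2 — Re = 2424.432 / 1.19e-6 = 2.04e+09

2.04e+09


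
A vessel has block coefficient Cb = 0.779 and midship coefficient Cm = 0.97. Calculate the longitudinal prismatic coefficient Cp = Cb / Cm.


Formula: Cp = Cb / Cm
Substituting: Cp = 0.779 / 0.97
Result: Cp ≈ 0.80309 (5 s.f.)

0.80309


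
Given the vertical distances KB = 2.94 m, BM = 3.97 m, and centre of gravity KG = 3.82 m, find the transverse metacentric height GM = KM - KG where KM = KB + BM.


Formula: GM = KB + BM - KG
Step 1 — KM = KB + BM = 2.94 + 3.97 = 6.91 m
Step 2 — GM = KM - KG = 6.91 - 3.82 = 3.09 m

3.09 m


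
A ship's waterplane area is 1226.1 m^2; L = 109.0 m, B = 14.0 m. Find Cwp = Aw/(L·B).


Formula: Cwp = Aw / (L * B)
Step 1 — L * B = 109.0 * 14.0 = 1526.0 m^2
Step 2 — Cwp = 1226.1 / 1526.0 ≈ 0.80347 (5 s.f.)

0.80347


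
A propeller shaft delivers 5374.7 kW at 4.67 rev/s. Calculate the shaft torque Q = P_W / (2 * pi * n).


Formula: Q = P_W / (2 * pi * n)
Step 1 — P_W = 5374.7 kW * 1000 = 5374700.0 W
Step 2 — 2 * pi * n = 2 * pi * 4.67 = 29.342475
Step 3 — Q = 5374700.0 / 29.342475 ≈ 183170 N·m (5 s.f.)

183170 N·m


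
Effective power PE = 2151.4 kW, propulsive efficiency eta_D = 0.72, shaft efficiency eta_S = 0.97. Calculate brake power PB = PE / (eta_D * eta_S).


Formula: PB = PE / (eta_D * eta_S)
Step 1 — combined efficiency = eta_D * eta_S = 0.72 * 0.97 = 0.6984
Step 2 — PB = 2151.4 / 0.6984 ≈ 3080.5 kW (5 s.f.)

3080.5 kW


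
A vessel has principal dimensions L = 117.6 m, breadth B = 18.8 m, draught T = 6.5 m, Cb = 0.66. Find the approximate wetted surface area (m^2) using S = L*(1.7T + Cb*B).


Formula: S = 1.7*L*T + V/T with V = Cb*L*B*T, i.e. S = L * (1.7*T + Cb*B)
Step 1 — 1.7*T = 1.7 * 6.5 = 11.05 m
Step 2 — Cb*B = 0.66 * 18.8 = 12.408 m
Step 3 — 1.7*T + Cb*B = 11.05 + 12.408 = 23.458 m
Step 4 — S = 117.6 * 23.458 ≈ 2758.7 m^2 (5 s.f.)

2758.7 m^2


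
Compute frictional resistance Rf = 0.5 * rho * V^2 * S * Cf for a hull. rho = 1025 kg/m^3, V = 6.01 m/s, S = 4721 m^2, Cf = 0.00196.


Formula: Rf = 0.5 * rho * V^2 * S * Cf
Step 1 — V^2 = 6.01^2 = 36.1201
Step 2 — 0.5 * rho * V^2 = 0.5 * 1025 * 36.1201 = 18511.55125
Step 3 — Rf = 18511.55125 * 4721 * 0.00196 ≈ 171290 N (5 s.f.)

171290 N


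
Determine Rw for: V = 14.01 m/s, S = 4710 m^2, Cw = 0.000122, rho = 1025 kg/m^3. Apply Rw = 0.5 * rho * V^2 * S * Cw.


Formula: Rw = 0.5 * rho * V^2 * S * Cw
Step 1 — V^2 = 14.01^2 = 196.2801
Step 2 — 0.5 * rho * V^2 = 0.5 * 1025 * 196.2801 = 100593.55125
Step 3 — Rw = 100593.55125 * 4710 * 0.000122 ≈ 57803 N (5 s.f.)

57803 N


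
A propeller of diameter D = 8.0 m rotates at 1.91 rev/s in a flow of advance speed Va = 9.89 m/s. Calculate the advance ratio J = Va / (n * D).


Formula: J = Va / (n * D)
Step 1 — n * D = 1.91 * 8.0 = 15.28
Step 2 — J = 9.89 / 15.28 ≈ 0.64725 (5 s.f.)

0.64725


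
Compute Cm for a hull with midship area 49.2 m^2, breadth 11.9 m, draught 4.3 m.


Formula: Cm = Am / (B * T)
Step 1 — B * T = 11.9 * 4.3 = 51.17 m^2
Step 2 — Cm = 49.2 / 51.17 ≈ 0.96150 (5 s.f.)

0.96150


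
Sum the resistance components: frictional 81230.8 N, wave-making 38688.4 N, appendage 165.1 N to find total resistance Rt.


Formula: Rt = Rf + Rw + Ra
Substituting: Rt = 81230.8 + 38688.4 + 165.1
Result: Rt = 120084.3 N

120084.3 N


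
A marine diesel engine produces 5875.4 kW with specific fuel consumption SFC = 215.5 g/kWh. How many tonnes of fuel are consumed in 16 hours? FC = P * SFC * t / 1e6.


Formula: FC (tonnes) = P * SFC * t / 1,000,000
Step 1 — P * SFC * t = 5875.4 * 215.5 * 16 = 20258379.2 g
Step 2 — FC (tonnes) = 20258379.2 / 1,000,000 ≈ 20.258 tonnes (5 s.f.)

20.258 tonnes


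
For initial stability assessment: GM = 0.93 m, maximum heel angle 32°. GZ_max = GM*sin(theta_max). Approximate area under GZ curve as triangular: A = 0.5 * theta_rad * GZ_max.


Formula: GZ_max = GM * sin(theta); Area = 0.5 * theta_rad * GZ_max
Step 1 — GZ_max = 0.93 * sin(32°) = 0.93 * 0.529919 = 0.492825 m
Step 2 — theta_rad = 32 * pi/180 = 0.558505 rad
Step 3 — Area = 0.5 * 0.558505 * 0.492825 ≈ 0.13762 m·rad (5 s.f.)

0.13762 m·rad


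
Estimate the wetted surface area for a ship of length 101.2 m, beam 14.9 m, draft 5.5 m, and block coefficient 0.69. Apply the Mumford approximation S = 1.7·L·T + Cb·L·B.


Formula: S = 1.7*L*T + V/T with V = Cb*L*B*T, i.e. S = L * (1.7*T + Cb*B)
Step 1 — 1.7*T = 1.7 * 5.5 = 9.35 m
Step 2 — Cb*B = 0.69 * 14.9 = 10.281 m
Step 3 — 1.7*T + Cb*B = 9.35 + 10.281 = 19.631 m
Step 4 — S = 101.2 * 19.631 ≈ 1986.7 m^2 (5 s.f.)

1986.7 m^2


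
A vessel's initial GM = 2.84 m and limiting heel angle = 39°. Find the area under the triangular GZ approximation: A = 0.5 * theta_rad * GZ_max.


Formula: GZ_max = GM * sin(theta); Area = 0.5 * theta_rad * GZ_max
Step 1 — GZ_max = 2.84 * sin(39°) = 2.84 * 0.62932 = 1.787269 m
Step 2 — theta_rad = 39 * pi/180 = 0.680678 rad
Step 3 — Area = 0.5 * 0.680678 * 1.787269 ≈ 0.60828 m·rad (5 s.f.)

0.60828 m·rad


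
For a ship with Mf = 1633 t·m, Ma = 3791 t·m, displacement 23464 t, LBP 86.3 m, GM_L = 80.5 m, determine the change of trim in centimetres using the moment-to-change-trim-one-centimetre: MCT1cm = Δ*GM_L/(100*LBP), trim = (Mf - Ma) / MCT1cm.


Formula: net trimming moment = Mf - Ma; MCT1cm = Δ*GM_L/(100*LBP); trim = net moment / MCT1cm
Step 1 — net trimming moment = 1633 - 3791 = -2158 t·m
Step 2 — MCT1cm = 23464 * 80.5 / (100 * 86.3) = 218.8705 t·m/cm
Step 3 — trim = -2158 / 218.8705 ≈ -9.8597 cm (5 s.f.)

-9.8597 cm


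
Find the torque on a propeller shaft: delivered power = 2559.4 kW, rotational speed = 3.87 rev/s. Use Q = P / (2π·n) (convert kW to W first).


Formula: Q = P_W / (2 * pi * n)
Step 1 — P_W = 2559.4 kW * 1000 = 2559400.0 W
Step 2 — 2 * pi * n = 2 * pi * 3.87 = 24.315927
Step 3 — Q = 2559400.0 / 24.315927 ≈ 105260 N·m (5 s.f.)

105260 N·m


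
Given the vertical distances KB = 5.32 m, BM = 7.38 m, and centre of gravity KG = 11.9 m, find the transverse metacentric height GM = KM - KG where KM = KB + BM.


Formula: GM = KB + BM - KG
Step 1 — KM = KB + BM = 5.32 + 7.38 = 12.7 m
Step 2 — GM = KM - KG = 12.7 - 11.9 = 0.8 m

0.8 m


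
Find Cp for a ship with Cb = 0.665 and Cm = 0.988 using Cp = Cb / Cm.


Formula: Cp = Cb / Cm
Substituting: Cp = 0.665 / 0.988
Result: Cp ≈ 0.67308 (5 s.f.)

0.67308


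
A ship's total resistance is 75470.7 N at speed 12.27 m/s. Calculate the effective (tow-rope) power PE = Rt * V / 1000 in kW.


Formula: PE = Rt * V / 1000 (kW)
Step 1 — PE (W) = 75470.7 * 12.27 = 926025.489 W
Step 2 — PE (kW) = 926025.489 / 1000 ≈ 926.03 kW (5 s.f.)

926.03 kW


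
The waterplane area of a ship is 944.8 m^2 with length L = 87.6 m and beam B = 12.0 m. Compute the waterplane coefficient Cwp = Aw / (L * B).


Formula: Cwp = Aw / (L * B)
Step 1 — L * B = 87.6 * 12.0 = 1051.2 m^2
Step 2 — Cwp = 944.8 / 1051.2 ≈ 0.89878 (5 s.f.)

0.89878


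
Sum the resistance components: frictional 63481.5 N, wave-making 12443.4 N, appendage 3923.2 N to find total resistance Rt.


Formula: Rt = Rf + Rw + Ra
Substituting: Rt = 63481.5 + 12443.4 + 3923.2
Result: Rt = 79848.1 N

79848.1 N


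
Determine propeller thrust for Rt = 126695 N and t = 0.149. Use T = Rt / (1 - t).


Formula: T = Rt / (1 - t)
Step 1 — (1 - t) = 1 - 0.149 = 0.851
Step 2 — T = 126695 / 0.851 ≈ 148880 N (5 s.f.)

148880 N
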